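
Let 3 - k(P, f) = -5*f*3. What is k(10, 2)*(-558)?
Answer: -18414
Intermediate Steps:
k(P, f) = 3 + 15*f (k(P, f) = 3 - (-5*f)*3 = 3 - (-15)*f = 3 + 15*f)
k(10, 2)*(-558) = (3 + 15*2)*(-558) = (3 + 30)*(-558) = 33*(-558) = -18414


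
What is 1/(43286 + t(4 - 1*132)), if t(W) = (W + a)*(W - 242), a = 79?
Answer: 1/61416 ≈ 1.6282e-5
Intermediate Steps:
t(W) = (-242 + W)*(79 + W) (t(W) = (W + 79)*(W - 242) = (79 + W)*(-242 + W) = (-242 + W)*(79 + W))
1/(43286 + t(4 - 1*132)) = 1/(43286 + (-19118 + (4 - 1*132)² - 163*(4 - 1*132))) = 1/(43286 + (-19118 + (4 - 132)² - 163*(4 - 132))) = 1/(43286 + (-19118 + (-128)² - 163*(-128))) = 1/(43286 + (-19118 + 16384 + 20864)) = 1/(43286 + 18130) = 1/61416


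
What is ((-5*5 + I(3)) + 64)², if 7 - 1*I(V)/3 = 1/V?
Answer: 3481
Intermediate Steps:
I(V) = 21 - 3/V
((-5*5 + I(3)) + 64)² = ((-5*5 + (21 - 3/3)) + 64)² = ((-25 + (21 - 3*⅓)) + 64)² = ((-25 + (21 - 1)) + 64)² = ((-25 + 20) + 64)² = (-5 + 64)² = 59² = 3481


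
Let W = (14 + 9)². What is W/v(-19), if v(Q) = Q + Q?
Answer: -529/38 ≈ -13.921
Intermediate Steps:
v(Q) = 2*Q
W = 529 (W = 23² = 529)
W/v(-19) = 529/((2*(-19))) = 529/(-38) = 529*(-1/38) = -529/38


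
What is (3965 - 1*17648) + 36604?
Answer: 22921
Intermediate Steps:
(3965 - 1*17648) + 36604 = (3965 - 17648) + 36604 = -13683 + 36604 = 22921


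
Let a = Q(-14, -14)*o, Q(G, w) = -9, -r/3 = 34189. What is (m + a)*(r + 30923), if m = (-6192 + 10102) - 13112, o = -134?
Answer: 572865424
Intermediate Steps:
r = -102567 (r = -3*34189 = -102567)
m = -9202 (m = 3910 - 13112 = -9202)
a = 1206 (a = -9*(-134) = 1206)
(m + a)*(r + 30923) = (-9202 + 1206)*(-102567 + 30923) = -7996*(-71644) = 572865424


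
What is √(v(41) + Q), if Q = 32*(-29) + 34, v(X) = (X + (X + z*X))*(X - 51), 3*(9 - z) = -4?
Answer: 2*I*√13389/3 ≈ 77.141*I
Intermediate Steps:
z = 31/3 (z = 9 - ⅓*(-4) = 9 + 4/3 = 31/3 ≈ 10.333)
v(X) = 37*X*(-51 + X)/3 (v(X) = (X + (X + 31*X/3))*(X - 51) = (X + 34*X/3)*(-51 + X) = (37*X/3)*(-51 + X) = 37*X*(-51 + X)/3)
Q = -894 (Q = -928 + 34 = -894)
√(v(41) + Q) = √((37/3)*41*(-51 + 41) - 894) = √((37/3)*41*(-10) - 894) = √(-15170/3 - 894) = √(-17852/3) = 2*I*√13389/3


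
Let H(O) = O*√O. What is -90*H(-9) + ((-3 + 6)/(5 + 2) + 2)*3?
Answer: 51/7 + 2430*I ≈ 7.2857 + 2430.0*I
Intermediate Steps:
H(O) = O^(3/2)
-90*H(-9) + ((-3 + 6)/(5 + 2) + 2)*3 = -(-2430)*I + ((-3 + 6)/(5 + 2) + 2)*3 = -(-2430)*I + (3/7 + 2)*3 = 2430*I + (3*(⅐) + 2)*3 = 2430*I + (3/7 + 2)*3 = 2430*I + (17/7)*3 = 2430*I + 51/7 = 51/7 + 2430*I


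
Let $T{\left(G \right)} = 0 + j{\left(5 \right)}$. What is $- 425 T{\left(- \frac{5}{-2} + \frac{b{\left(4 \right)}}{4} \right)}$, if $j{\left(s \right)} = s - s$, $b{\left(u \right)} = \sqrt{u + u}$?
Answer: $0$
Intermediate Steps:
$b{\left(u \right)} = \sqrt{2} \sqrt{u}$ ($b{\left(u \right)} = \sqrt{2 u} = \sqrt{2} \sqrt{u}$)
$j{\left(s \right)} = 0$
$T{\left(G \right)} = 0$ ($T{\left(G \right)} = 0 + 0 = 0$)
$- 425 T{\left(- \frac{5}{-2} + \frac{b{\left(4 \right)}}{4} \right)} = \left(-425\right) 0 = 0$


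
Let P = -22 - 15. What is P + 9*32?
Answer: 251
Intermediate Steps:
P = -37
P + 9*32 = -37 + 9*32 = -37 + 288 = 251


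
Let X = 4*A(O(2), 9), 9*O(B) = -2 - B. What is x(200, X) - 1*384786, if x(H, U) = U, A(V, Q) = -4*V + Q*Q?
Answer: -3460094/9 ≈ -3.8446e+5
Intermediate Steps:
O(B) = -2/9 - B/9 (O(B) = (-2 - B)/9 = -2/9 - B/9)
A(V, Q) = Q² - 4*V (A(V, Q) = -4*V + Q² = Q² - 4*V)
X = 2980/9 (X = 4*(9² - 4*(-2/9 - ⅑*2)) = 4*(81 - 4*(-2/9 - 2/9)) = 4*(81 - 4*(-4/9)) = 4*(81 + 16/9) = 4*(745/9) = 2980/9 ≈ 331.11)
x(200, X) - 1*384786 = 2980/9 - 1*384786 = 2980/9 - 384786 = -3460094/9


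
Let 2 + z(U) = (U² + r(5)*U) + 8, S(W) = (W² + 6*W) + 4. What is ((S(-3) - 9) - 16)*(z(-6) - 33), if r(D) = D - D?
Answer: -270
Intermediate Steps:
r(D) = 0
S(W) = 4 + W² + 6*W
z(U) = 6 + U² (z(U) = -2 + ((U² + 0*U) + 8) = -2 + ((U² + 0) + 8) = -2 + (U² + 8) = -2 + (8 + U²) = 6 + U²)
((S(-3) - 9) - 16)*(z(-6) - 33) = (((4 + (-3)² + 6*(-3)) - 9) - 16)*((6 + (-6)²) - 33) = (((4 + 9 - 18) - 9) - 16)*((6 + 36) - 33) = ((-5 - 9) - 16)*(42 - 33) = (-14 - 16)*9 = -30*9 = -270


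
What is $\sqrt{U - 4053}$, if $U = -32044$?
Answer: $i \sqrt{36097} \approx 189.99 i$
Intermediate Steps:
$\sqrt{U - 4053} = \sqrt{-32044 - 4053} = \sqrt{-36097} = i \sqrt{36097}$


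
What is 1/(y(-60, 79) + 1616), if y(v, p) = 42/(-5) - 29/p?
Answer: 395/634857 ≈ 0.00062219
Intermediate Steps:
y(v, p) = -42/5 - 29/p (y(v, p) = 42*(-⅕) - 29/p = -42/5 - 29/p)
1/(y(-60, 79) + 1616) = 1/((-42/5 - 29/79) + 1616) = 1/(-3463/395 + 1616) = 1/(634857/395) = 395/634857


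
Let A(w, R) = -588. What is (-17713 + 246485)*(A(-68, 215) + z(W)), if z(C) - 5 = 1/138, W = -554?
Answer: -9202696858/69 ≈ -1.3337e+8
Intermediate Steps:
z(C) = 691/138 (z(C) = 5 + 1/138 = 691/138)
(-17713 + 246485)*(A(-68, 215) + z(W)) = (-17713 + 246485)*(-588 + 691/138) = 228772*(-80453/138) = -9202696858/69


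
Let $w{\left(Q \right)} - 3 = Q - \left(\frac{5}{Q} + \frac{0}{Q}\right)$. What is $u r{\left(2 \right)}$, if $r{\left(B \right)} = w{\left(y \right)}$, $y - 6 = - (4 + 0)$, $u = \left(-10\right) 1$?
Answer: $-25$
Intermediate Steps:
$u = -10$
$y = 2$ ($y = 6 - \left(4 + 0\right) = 6 - 4 = 2$)
$w{\left(Q \right)} = 3 + Q - \frac{5}{Q}$ ($w{\left(Q \right)} = 3 + \left(Q - \left(\frac{5}{Q} + \frac{0}{Q}\right)\right) = 3 + \left(Q - \left(\frac{5}{Q} + 0\right)\right) = 3 + \left(Q - \frac{5}{Q}\right) = 3 + Q - \frac{5}{Q}$)
$r{\left(B \right)} = \frac{5}{2}$ ($r{\left(B \right)} = 3 + 2 - \frac{5}{2} = \frac{5}{2}$)
$u r{\left(2 \right)} = \left(-10\right) \frac{5}{2} = -25$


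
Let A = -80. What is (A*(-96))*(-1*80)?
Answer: -614400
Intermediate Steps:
(A*(-96))*(-1*80) = (-80*(-96))*(-1*80) = 7680*(-80) = -614400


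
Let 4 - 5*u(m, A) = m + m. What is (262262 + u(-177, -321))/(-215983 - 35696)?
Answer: -1311668/1258395 ≈ -1.0423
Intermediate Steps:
u(m, A) = ⅘ - 2*m/5 (u(m, A) = ⅘ - (m + m)/5 = ⅘ - 2*m/5)
(262262 + u(-177, -321))/(-215983 - 35696) = (262262 + (⅘ - ⅖*(-177)))/(-215983 - 35696) = (262262 + (⅘ + 354/5))/(-251679) = (262262 + 358/5)*(-1/251679) = (1311668/5)*(-1/251679) = -1311668/1258395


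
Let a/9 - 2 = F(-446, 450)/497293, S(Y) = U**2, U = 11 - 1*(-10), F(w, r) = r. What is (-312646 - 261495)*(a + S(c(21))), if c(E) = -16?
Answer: -131054307114717/497293 ≈ -2.6354e+8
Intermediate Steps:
U = 21 (U = 11 + 10 = 21)
S(Y) = 441 (S(Y) = 21**2 = 441)
a = 8955324/497293 (a = 18 + 9*(450/497293) = 18 + 4050/497293 = 8955324/497293 ≈ 18.008)
(-312646 - 261495)*(a + S(c(21))) = (-312646 - 261495)*(8955324/497293 + 441) = -574141*228261537/497293 = -131054307114717/497293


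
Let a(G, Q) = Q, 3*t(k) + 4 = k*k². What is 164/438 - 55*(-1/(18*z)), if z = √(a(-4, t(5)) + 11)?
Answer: 82/219 + 5*√462/252 ≈ 0.80090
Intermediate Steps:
t(k) = -4/3 + k³/3 (t(k) = -4/3 + (k*k²)/3 = -4/3 + k³/3)
z = √462/3 (z = √((-4/3 + (⅓)*5³) + 11) = √((-4/3 + (⅓)*125) + 11) = √((-4/3 + 125/3) + 11) = √(121/3 + 11) = √(154/3) = √462/3 ≈ 7.1647)
164/438 - 55*(-1/(18*z)) = 164/438 - 55*(-√462/2772) = 164*(1/438) - 55*(-√462/2772) = 82/219 - (-5)*√462/252 = 82/219 + 5*√462/252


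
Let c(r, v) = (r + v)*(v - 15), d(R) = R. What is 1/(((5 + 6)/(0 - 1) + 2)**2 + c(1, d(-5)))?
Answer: 1/161 ≈ 0.0062112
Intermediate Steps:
c(r, v) = (-15 + v)*(r + v) (c(r, v) = (r + v)*(-15 + v) = (-15 + v)*(r + v))
1/(((5 + 6)/(0 - 1) + 2)**2 + c(1, d(-5))) = 1/(((5 + 6)/(0 - 1) + 2)**2 + ((-5)**2 - 15*1 - 15*(-5) + 1*(-5))) = 1/((11/(-1) + 2)**2 + (25 - 15 + 75 - 5)) = 1/((11*(-1) + 2)**2 + 80) = 1/((-11 + 2)**2 + 80) = 1/((-9)**2 + 80) = 1/(81 + 80) = 1/161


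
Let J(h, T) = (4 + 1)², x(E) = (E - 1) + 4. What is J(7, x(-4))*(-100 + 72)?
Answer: -700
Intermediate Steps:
x(E) = 3 + E (x(E) = (-1 + E) + 4 = 3 + E)
J(h, T) = 25 (J(h, T) = 5² = 25)
J(7, x(-4))*(-100 + 72) = 25*(-100 + 72) = 25*(-28) = -700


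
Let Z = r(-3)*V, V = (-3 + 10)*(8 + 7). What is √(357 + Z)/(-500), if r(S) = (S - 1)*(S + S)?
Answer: -√2877/500 ≈ -0.10728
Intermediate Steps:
V = 105 (V = 7*15 = 105)
r(S) = 2*S*(-1 + S) (r(S) = (-1 + S)*(2*S) = 2*S*(-1 + S))
Z = 2520 (Z = (2*(-3)*(-1 - 3))*105 = (2*(-3)*(-4))*105 = 24*105 = 2520)
√(357 + Z)/(-500) = √(357 + 2520)/(-500) = √2877*(-1/500) = -√2877/500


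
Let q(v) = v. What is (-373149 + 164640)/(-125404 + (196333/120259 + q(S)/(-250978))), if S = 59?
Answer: 6293294389736718/3784939819355615 ≈ 1.6627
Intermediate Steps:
(-373149 + 164640)/(-125404 + (196333/120259 + q(S)/(-250978))) = (-373149 + 164640)/(-125404 + (196333/120259 + 59/(-250978))) = -208509/(-125404 + (196333*(1/120259) + 59*(-1/250978))) = -208509/(-125404 + (196333/120259 - 59/250978)) = -208509/(-125404 + 49268168393/30182363302) = -208509/(-3784939819355615/30182363302) = -208509*(-30182363302/3784939819355615) = 6293294389736718/3784939819355615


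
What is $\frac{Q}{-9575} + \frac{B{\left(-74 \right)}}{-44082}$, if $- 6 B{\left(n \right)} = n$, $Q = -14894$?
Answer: $\frac{1969317649}{1266255450} \approx 1.5552$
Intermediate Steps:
$B{\left(n \right)} = - \frac{n}{6}$
$\frac{Q}{-9575} + \frac{B{\left(-74 \right)}}{-44082} = - \frac{14894}{-9575} + \frac{\left(- \frac{1}{6}\right) \left(-74\right)}{-44082} = \left(-14894\right) \left(- \frac{1}{9575}\right) + \frac{37}{3} \left(- \frac{1}{44082}\right) = \frac{14894}{9575} - \frac{37}{132246} = \frac{1969317649}{1266255450}$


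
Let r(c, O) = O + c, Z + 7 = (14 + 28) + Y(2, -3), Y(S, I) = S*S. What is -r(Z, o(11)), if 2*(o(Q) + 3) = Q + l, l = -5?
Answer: -39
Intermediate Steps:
Y(S, I) = S**2
Z = 39 (Z = -7 + ((14 + 28) + 2**2) = -7 + (42 + 4) = -7 + 46 = 39)
o(Q) = -11/2 + Q/2 (o(Q) = -3 + (Q - 5)/2 = -3 + (-5 + Q)/2 = -3 + (-5/2 + Q/2) = -11/2 + Q/2)
-r(Z, o(11)) = -((-11/2 + (1/2)*11) + 39) = -((-11/2 + 11/2) + 39) = -(0 + 39) = -1*39 = -39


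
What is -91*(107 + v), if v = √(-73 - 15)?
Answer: -9737 - 182*I*√22 ≈ -9737.0 - 853.66*I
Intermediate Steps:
v = 2*I*√22 (v = √(-88) = 2*I*√22 ≈ 9.3808*I)
-91*(107 + v) = -91*(107 + 2*I*√22) = -9737 - 182*I*√22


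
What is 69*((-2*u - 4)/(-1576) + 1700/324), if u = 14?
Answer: 1933127/5319 ≈ 363.44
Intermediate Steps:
69*((-2*u - 4)/(-1576) + 1700/324) = 69*((-2*14 - 4)/(-1576) + 1700/324) = 69*((-28 - 4)*(-1/1576) + 1700*(1/324)) = 69*(-32*(-1/1576) + 425/81) = 69*(4/197 + 425/81) = 69*(84049/15957) = 1933127/5319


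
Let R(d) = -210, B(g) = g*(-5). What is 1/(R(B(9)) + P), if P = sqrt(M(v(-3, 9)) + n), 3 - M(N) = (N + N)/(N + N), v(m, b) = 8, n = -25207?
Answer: -42/13861 - 71*I*sqrt(5)/69305 ≈ -0.0030301 - 0.0022908*I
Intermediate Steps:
B(g) = -5*g
M(N) = 2 (M(N) = 3 - (N + N)/(N + N) = 3 - 2*N/(2*N) = 3 - 2*N*1/(2*N) = 3 - 1*1 = 3 - 1 = 2)
P = 71*I*sqrt(5) (P = sqrt(2 - 25207) = sqrt(-25205) = 71*I*sqrt(5) ≈ 158.76*I)
1/(R(B(9)) + P) = 1/(-210 + 71*I*sqrt(5))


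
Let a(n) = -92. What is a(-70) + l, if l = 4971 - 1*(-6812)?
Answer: 11691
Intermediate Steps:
l = 11783 (l = 4971 + 6812 = 11783)
a(-70) + l = -92 + 11783 = 11691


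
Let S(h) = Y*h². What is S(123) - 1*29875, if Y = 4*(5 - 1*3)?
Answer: 91157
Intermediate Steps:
Y = 8 (Y = 4*(5 - 3) = 4*2 = 8)
S(h) = 8*h²
S(123) - 1*29875 = 8*123² - 1*29875 = 8*15129 - 29875 = 121032 - 29875 = 91157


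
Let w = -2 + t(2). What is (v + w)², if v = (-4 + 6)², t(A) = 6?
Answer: 64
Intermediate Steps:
v = 4 (v = 2² = 4)
w = 4 (w = -2 + 6 = 4)
(v + w)² = (4 + 4)² = 8² = 64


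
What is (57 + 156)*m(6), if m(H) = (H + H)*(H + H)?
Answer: 30672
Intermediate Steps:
m(H) = 4*H² (m(H) = (2*H)*(2*H) = 4*H²)
(57 + 156)*m(6) = (57 + 156)*(4*6²) = 213*(4*36) = 213*144 = 30672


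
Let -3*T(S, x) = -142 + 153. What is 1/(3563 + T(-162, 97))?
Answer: 3/10678 ≈ 0.00028095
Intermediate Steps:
T(S, x) = -11/3 (T(S, x) = -(-142 + 153)/3 = -1/3*11 = -11/3)
1/(3563 + T(-162, 97)) = 1/(3563 - 11/3) = 1/(10678/3) = 3/10678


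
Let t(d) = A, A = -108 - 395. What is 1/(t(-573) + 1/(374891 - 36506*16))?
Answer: -209205/105230116 ≈ -0.0019881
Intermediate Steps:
A = -503
t(d) = -503
1/(t(-573) + 1/(374891 - 36506*16)) = 1/(-503 + 1/(374891 - 36506*16)) = 1/(-503 + 1/(374891 - 584096)) = 1/(-503 + 1/(-209205)) = 1/(-503 - 1/209205) = 1/(-105230116/209205) = -209205/105230116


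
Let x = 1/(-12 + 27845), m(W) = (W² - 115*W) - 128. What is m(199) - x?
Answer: 461693803/27833 ≈ 16588.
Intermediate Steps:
m(W) = -128 + W² - 115*W
x = 1/27833 ≈ 3.5929e-5
m(199) - x = (-128 + 199² - 115*199) - 1*1/27833 = (-128 + 39601 - 22885) - 1/27833 = 16588 - 1/27833 = 461693803/27833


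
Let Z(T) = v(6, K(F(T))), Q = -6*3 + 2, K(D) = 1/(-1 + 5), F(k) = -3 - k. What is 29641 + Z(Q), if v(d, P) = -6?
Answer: 29635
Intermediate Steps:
K(D) = ¼ (K(D) = 1/4 = ¼)
Q = -16 (Q = -18 + 2 = -16)
Z(T) = -6
29641 + Z(Q) = 29641 - 6 = 29635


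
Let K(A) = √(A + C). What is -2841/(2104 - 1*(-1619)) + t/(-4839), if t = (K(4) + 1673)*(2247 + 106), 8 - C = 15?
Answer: -4889864662/6005199 - 2353*I*√3/4839 ≈ -814.27 - 0.84222*I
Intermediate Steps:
C = -7 (C = 8 - 1*15 = 8 - 15 = -7)
K(A) = √(-7 + A) (K(A) = √(A - 7) = √(-7 + A))
t = 3936569 + 2353*I*√3 (t = (√(-7 + 4) + 1673)*(2247 + 106) = (√(-3) + 1673)*2353 = (I*√3 + 1673)*2353 = (1673 + I*√3)*2353 = 3936569 + 2353*I*√3 ≈ 3.9366e+6 + 4075.5*I)
-2841/(2104 - 1*(-1619)) + t/(-4839) = -2841/(2104 - 1*(-1619)) + (3936569 + 2353*I*√3)/(-4839) = -2841/(2104 + 1619) + (3936569 + 2353*I*√3)*(-1/4839) = -2841/3723 + (-3936569/4839 - 2353*I*√3/4839) = -2841*1/3723 + (-3936569/4839 - 2353*I*√3/4839) = -947/1241 + (-3936569/4839 - 2353*I*√3/4839) = -4889864662/6005199 - 2353*I*√3/4839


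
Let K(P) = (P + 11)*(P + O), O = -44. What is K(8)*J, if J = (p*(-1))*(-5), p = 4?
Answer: -13680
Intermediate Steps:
K(P) = (-44 + P)*(11 + P) (K(P) = (P + 11)*(P - 44) = (11 + P)*(-44 + P) = (-44 + P)*(11 + P))
J = 20 (J = (4*(-1))*(-5) = -4*(-5) = 20)
K(8)*J = (-484 + 8² - 33*8)*20 = (-484 + 64 - 264)*20 = -684*20 = -13680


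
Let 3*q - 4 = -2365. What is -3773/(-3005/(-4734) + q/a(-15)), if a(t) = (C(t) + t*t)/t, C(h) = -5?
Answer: -392950404/5654597 ≈ -69.492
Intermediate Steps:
q = -787 (q = 4/3 + (1/3)*(-2365) = 4/3 - 2365/3 = -787)
a(t) = (-5 + t**2)/t (a(t) = (-5 + t*t)/t = (-5 + t**2)/t)
-3773/(-3005/(-4734) + q/a(-15)) = -3773/(-3005/(-4734) - 787/(-15 - 5/(-15))) = -3773/(-3005*(-1/4734) - 787/(-15 - 5*(-1/15))) = -3773/(3005/4734 - 787/(-15 + 1/3)) = -3773/(3005/4734 - 787/(-44/3)) = -3773/(3005/4734 - 787*(-3/44)) = -3773/(3005/4734 + 2361/44) = -3773/5654597/104148 = -3773*104148/5654597 = -392950404/5654597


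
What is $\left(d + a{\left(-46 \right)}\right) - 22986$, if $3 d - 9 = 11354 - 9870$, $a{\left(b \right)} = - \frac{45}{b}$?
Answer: $- \frac{3103255}{138} \approx -22487.0$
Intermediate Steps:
$d = \frac{1493}{3}$ ($d = 3 + \frac{11354 - 9870}{3} = 3 + \frac{1}{3} \cdot 1484 = 3 + \frac{1484}{3} = \frac{1493}{3} \approx 497.67$)
$\left(d + a{\left(-46 \right)}\right) - 22986 = \left(\frac{1493}{3} - \frac{45}{-46}\right) - 22986 = \left(\frac{1493}{3} - - \frac{45}{46}\right) - 22986 = \left(\frac{1493}{3} + \frac{45}{46}\right) - 22986 = \frac{68813}{138} - 22986 = - \frac{3103255}{138}$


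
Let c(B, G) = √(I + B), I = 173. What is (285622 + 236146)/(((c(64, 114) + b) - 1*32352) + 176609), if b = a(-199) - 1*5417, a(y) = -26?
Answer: 72428703152/19269326359 - 521768*√237/19269326359 ≈ 3.7583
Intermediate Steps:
c(B, G) = √(173 + B)
b = -5443 (b = -26 - 1*5417 = -26 - 5417 = -5443)
(285622 + 236146)/(((c(64, 114) + b) - 1*32352) + 176609) = (285622 + 236146)/(((√(173 + 64) - 5443) - 1*32352) + 176609) = 521768/(((√237 - 5443) - 32352) + 176609) = 521768/(((-5443 + √237) - 32352) + 176609) = 521768/((-37795 + √237) + 176609) = 521768/(138814 + √237)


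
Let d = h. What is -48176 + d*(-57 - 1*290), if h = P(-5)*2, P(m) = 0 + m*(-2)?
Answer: -55116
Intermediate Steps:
P(m) = -2*m (P(m) = 0 - 2*m = -2*m)
h = 20 (h = -2*(-5)*2 = 10*2 = 20)
d = 20
-48176 + d*(-57 - 1*290) = -48176 + 20*(-57 - 1*290) = -48176 + 20*(-57 - 290) = -48176 + 20*(-347) = -48176 - 6940 = -55116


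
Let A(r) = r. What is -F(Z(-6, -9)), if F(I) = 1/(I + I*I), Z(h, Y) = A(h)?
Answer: -1/30 ≈ -0.033333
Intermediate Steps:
Z(h, Y) = h
F(I) = 1/(I + I²)
-F(Z(-6, -9)) = -1/((-6)*(1 - 6)) = -(-1)/(6*(-5)) = -(-1)*(-1)/(6*5) = -1*1/30 = -1/30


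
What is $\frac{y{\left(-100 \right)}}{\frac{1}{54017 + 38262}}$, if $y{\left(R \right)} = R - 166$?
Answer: $-24546214$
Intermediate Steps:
$y{\left(R \right)} = -166 + R$
$\frac{y{\left(-100 \right)}}{\frac{1}{54017 + 38262}} = \frac{-166 - 100}{\frac{1}{54017 + 38262}} = - \frac{266}{\frac{1}{92279}} = - 266 \frac{1}{\frac{1}{92279}} = \left(-266\right) 92279 = -24546214$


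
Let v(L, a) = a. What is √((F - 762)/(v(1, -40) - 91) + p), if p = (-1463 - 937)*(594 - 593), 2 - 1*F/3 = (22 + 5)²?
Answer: I*√40800867/131 ≈ 48.76*I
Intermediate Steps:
F = -2181 (F = 6 - 3*(22 + 5)² = 6 - 3*27² = 6 - 3*729 = 6 - 2187 = -2181)
p = -2400 (p = -2400*1 = -2400)
√((F - 762)/(v(1, -40) - 91) + p) = √((-2181 - 762)/(-40 - 91) - 2400) = √(-2943/(-131) - 2400) = √(-2943*(-1/131) - 2400) = √(2943/131 - 2400) = √(-311457/131) = I*√40800867/131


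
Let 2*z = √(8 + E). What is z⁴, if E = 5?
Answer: 169/16 ≈ 10.563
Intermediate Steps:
z = √13/2 (z = √(8 + 5)/2 = √13/2 ≈ 1.8028)
z⁴ = (√13/2)⁴ = 169/16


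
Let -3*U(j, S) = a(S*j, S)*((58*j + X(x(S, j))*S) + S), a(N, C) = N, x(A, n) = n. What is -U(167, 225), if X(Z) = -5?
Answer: 110044650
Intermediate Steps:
U(j, S) = -S*j*(-4*S + 58*j)/3 (U(j, S) = -S*j*((58*j - 5*S) + S)/3 = -S*j*((-5*S + 58*j) + S)/3 = -S*j*(-4*S + 58*j)/3)
-U(167, 225) = -2*225*167*(-29*167 + 2*225)/3 = -2*225*167*(-4843 + 450)/3 = -2*225*167*(-4393)/3 = -1*(-110044650) = 110044650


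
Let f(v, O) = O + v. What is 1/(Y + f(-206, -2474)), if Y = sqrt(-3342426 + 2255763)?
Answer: -2680/8269063 - I*sqrt(1086663)/8269063 ≈ -0.0003241 - 0.00012606*I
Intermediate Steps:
Y = I*sqrt(1086663) (Y = sqrt(-1086663) = I*sqrt(1086663) ≈ 1042.4*I)
1/(Y + f(-206, -2474)) = 1/(I*sqrt(1086663) + (-2474 - 206)) = 1/(I*sqrt(1086663) - 2680) = 1/(-2680 + I*sqrt(1086663))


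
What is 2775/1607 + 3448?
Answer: 5543711/1607 ≈ 3449.7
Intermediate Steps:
2775/1607 + 3448 = 5543711/1607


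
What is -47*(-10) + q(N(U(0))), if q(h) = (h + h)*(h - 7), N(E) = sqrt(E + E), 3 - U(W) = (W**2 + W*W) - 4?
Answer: 498 - 14*sqrt(14) ≈ 445.62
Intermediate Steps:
U(W) = 7 - 2*W**2 (U(W) = 3 - ((W**2 + W*W) - 4) = 3 - ((W**2 + W**2) - 4) = 3 - (2*W**2 - 4) = 3 - (-4 + 2*W**2) = 3 + (4 - 2*W**2) = 7 - 2*W**2)
N(E) = sqrt(2)*sqrt(E) (N(E) = sqrt(2*E) = sqrt(2)*sqrt(E))
q(h) = 2*h*(-7 + h) (q(h) = (2*h)*(-7 + h) = 2*h*(-7 + h))
-47*(-10) + q(N(U(0))) = -47*(-10) + 2*(sqrt(2)*sqrt(7 - 2*0**2))*(-7 + sqrt(2)*sqrt(7 - 2*0**2)) = 470 + 2*(sqrt(2)*sqrt(7 - 2*0))*(-7 + sqrt(2)*sqrt(7 - 2*0)) = 470 + 2*(sqrt(2)*sqrt(7 + 0))*(-7 + sqrt(2)*sqrt(7 + 0)) = 470 + 2*(sqrt(2)*sqrt(7))*(-7 + sqrt(2)*sqrt(7)) = 470 + 2*sqrt(14)*(-7 + sqrt(14))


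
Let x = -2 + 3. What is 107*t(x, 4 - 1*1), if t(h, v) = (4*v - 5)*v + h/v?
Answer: 6848/3 ≈ 2282.7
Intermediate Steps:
x = 1
t(h, v) = h/v + v*(-5 + 4*v) (t(h, v) = (-5 + 4*v)*v + h/v = v*(-5 + 4*v) + h/v = h/v + v*(-5 + 4*v))
107*t(x, 4 - 1*1) = 107*((1 + (4 - 1*1)**2*(-5 + 4*(4 - 1*1)))/(4 - 1*1)) = 107*((1 + (4 - 1)**2*(-5 + 4*(4 - 1)))/(4 - 1)) = 107*((1 + 3**2*(-5 + 4*3))/3) = 107*((1 + 9*(-5 + 12))/3) = 107*((1 + 9*7)/3) = 107*((1 + 63)/3) = 107*((1/3)*64) = 107*(64/3) = 6848/3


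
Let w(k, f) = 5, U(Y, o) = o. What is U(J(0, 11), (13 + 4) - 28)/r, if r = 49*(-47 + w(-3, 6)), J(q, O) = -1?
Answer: 11/2058 ≈ 0.0053450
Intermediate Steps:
r = -2058 (r = 49*(-47 + 5) = 49*(-42) = -2058)
U(J(0, 11), (13 + 4) - 28)/r = ((13 + 4) - 28)/(-2058) = (17 - 28)*(-1/2058) = -11*(-1/2058) = 11/2058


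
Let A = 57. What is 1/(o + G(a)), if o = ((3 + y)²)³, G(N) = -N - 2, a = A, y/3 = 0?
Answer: 1/670 ≈ 0.0014925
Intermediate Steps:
y = 0 (y = 3*0 = 0)
a = 57
G(N) = -2 - N
o = 729 (o = ((3 + 0)²)³ = (3²)³ = 9³ = 729)
1/(o + G(a)) = 1/(729 + (-2 - 1*57)) = 1/(729 + (-2 - 57)) = 1/(729 - 59) = 1/670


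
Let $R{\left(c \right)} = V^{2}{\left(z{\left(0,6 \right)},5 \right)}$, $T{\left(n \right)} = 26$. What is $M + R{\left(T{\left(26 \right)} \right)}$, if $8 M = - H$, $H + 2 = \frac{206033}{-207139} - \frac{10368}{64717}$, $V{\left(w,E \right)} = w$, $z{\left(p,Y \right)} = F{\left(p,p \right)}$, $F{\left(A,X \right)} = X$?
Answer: $\frac{42292284139}{107243317304} \approx 0.39436$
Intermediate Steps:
$z{\left(p,Y \right)} = p$
$H = - \frac{42292284139}{13405414663}$ ($H = -2 + \left(\frac{206033}{-207139} - \frac{10368}{64717}\right) = -2 + \left(206033 \left(- \frac{1}{207139}\right) - \frac{10368}{64717}\right) = -2 - \frac{15481454813}{13405414663} = - \frac{42292284139}{13405414663} \approx -3.1549$)
$R{\left(c \right)} = 0$ ($R{\left(c \right)} = 0^{2} = 0$)
$M = \frac{42292284139}{107243317304}$ ($M = \frac{\left(-1\right) \left(- \frac{42292284139}{13405414663}\right)}{8} = \frac{1}{8} \cdot \frac{42292284139}{13405414663} = \frac{42292284139}{107243317304} \approx 0.39436$)
$M + R{\left(T{\left(26 \right)} \right)} = \frac{42292284139}{107243317304} + 0 = \frac{42292284139}{107243317304}$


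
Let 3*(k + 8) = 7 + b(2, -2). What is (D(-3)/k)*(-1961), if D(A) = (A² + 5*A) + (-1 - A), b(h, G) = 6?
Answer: -23532/11 ≈ -2139.3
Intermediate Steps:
D(A) = -1 + A² + 4*A
k = -11/3 (k = -8 + (7 + 6)/3 = -8 + (⅓)*13 = -8 + 13/3 = -11/3 ≈ -3.6667)
(D(-3)/k)*(-1961) = ((-1 + (-3)² + 4*(-3))/(-11/3))*(-1961) = ((-1 + 9 - 12)*(-3/11))*(-1961) = -4*(-3/11)*(-1961) = (12/11)*(-1961) = -23532/11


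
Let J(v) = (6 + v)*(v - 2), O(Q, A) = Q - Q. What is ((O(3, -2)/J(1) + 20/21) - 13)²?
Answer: 64009/441 ≈ 145.15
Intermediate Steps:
O(Q, A) = 0
J(v) = (-2 + v)*(6 + v) (J(v) = (6 + v)*(-2 + v) = (-2 + v)*(6 + v))
((O(3, -2)/J(1) + 20/21) - 13)² = ((0/(-12 + 1² + 4*1) + 20/21) - 13)² = ((0/(-12 + 1 + 4) + 20*(1/21)) - 13)² = ((0/(-7) + 20/21) - 13)² = ((0*(-⅐) + 20/21) - 13)² = ((0 + 20/21) - 13)² = (20/21 - 13)² = (-253/21)² = 64009/441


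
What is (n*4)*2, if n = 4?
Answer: 32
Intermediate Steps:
(n*4)*2 = (4*4)*2 = 16*2 = 32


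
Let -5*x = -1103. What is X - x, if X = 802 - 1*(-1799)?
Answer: 11902/5 ≈ 2380.4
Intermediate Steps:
x = 1103/5 (x = -1/5*(-1103) = 1103/5 ≈ 220.60)
X = 2601 (X = 802 + 1799 = 2601)
X - x = 2601 - 1*1103/5 = 2601 - 1103/5 = 11902/5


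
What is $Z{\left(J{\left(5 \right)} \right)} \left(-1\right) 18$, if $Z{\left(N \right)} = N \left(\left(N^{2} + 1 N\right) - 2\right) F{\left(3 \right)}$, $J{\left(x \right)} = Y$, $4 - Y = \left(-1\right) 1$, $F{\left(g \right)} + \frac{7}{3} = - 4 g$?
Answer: $36120$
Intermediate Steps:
$F{\left(g \right)} = - \frac{7}{3} - 4 g$
$Y = 5$ ($Y = 4 - \left(-1\right) 1 = 4 - -1 = 4 + 1 = 5$)
$J{\left(x \right)} = 5$
$Z{\left(N \right)} = - \frac{43 N \left(-2 + N + N^{2}\right)}{3}$ ($Z{\left(N \right)} = N \left(\left(N^{2} + 1 N\right) - 2\right) \left(- \frac{7}{3} - 12\right) = N \left(\left(N^{2} + N\right) - 2\right) \left(- \frac{7}{3} - 12\right) = N \left(\left(N + N^{2}\right) - 2\right) \left(- \frac{43}{3}\right) = N \left(-2 + N + N^{2}\right) \left(- \frac{43}{3}\right) = - \frac{43 N \left(-2 + N + N^{2}\right)}{3}$)
$Z{\left(J{\left(5 \right)} \right)} \left(-1\right) 18 = \frac{43}{3} \cdot 5 \left(2 - 5 - 5^{2}\right) \left(-1\right) 18 = \frac{43}{3} \cdot 5 \left(2 - 5 - 25\right) \left(-1\right) 18 = \frac{43}{3} \cdot 5 \left(-28\right) \left(-1\right) 18 = \left(- \frac{6020}{3}\right) \left(-1\right) 18 = \frac{6020}{3} \cdot 18 = 36120$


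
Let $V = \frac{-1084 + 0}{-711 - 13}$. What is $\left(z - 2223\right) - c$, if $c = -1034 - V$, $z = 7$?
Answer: $- \frac{213671}{181} \approx -1180.5$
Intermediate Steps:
$V = \frac{271}{181}$ ($V = - \frac{1084}{-724} = \left(-1084\right) \left(- \frac{1}{724}\right) = \frac{271}{181} \approx 1.4972$)
$c = - \frac{187425}{181}$ ($c = -1034 - \frac{271}{181} = - \frac{187425}{181} \approx -1035.5$)
$\left(z - 2223\right) - c = \left(7 - 2223\right) - - \frac{187425}{181} = \left(7 - 2223\right) + \frac{187425}{181} = -2216 + \frac{187425}{181} = - \frac{213671}{181}$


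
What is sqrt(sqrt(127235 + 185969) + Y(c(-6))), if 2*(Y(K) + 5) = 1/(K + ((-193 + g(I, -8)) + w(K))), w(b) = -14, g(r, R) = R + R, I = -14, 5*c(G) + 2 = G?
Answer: sqrt(-25233810 + 10089032*sqrt(78301))/2246 ≈ 23.551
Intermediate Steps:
c(G) = -2/5 + G/5
g(r, R) = 2*R
Y(K) = -5 + 1/(2*(-223 + K)) (Y(K) = -5 + 1/(2*(K + ((-193 + 2*(-8)) - 14))) = -5 + 1/(2*(K + ((-193 - 16) - 14))) = -5 + 1/(2*(K + (-209 - 14))) = -5 + 1/(2*(K - 223)) = -5 + 1/(2*(-223 + K)))
sqrt(sqrt(127235 + 185969) + Y(c(-6))) = sqrt(sqrt(127235 + 185969) + (2231 - 10*(-2/5 + (1/5)*(-6)))/(2*(-223 + (-2/5 + (1/5)*(-6))))) = sqrt(sqrt(313204) + (2231 - 10*(-2/5 - 6/5))/(2*(-223 + (-2/5 - 6/5)))) = sqrt(2*sqrt(78301) + (2231 - 10*(-8/5))/(2*(-223 - 8/5))) = sqrt(2*sqrt(78301) + (2231 + 16)/(2*(-1123/5))) = sqrt(2*sqrt(78301) + (1/2)*(-5/1123)*2247) = sqrt(2*sqrt(78301) - 11235/2246) = sqrt(-11235/2246 + 2*sqrt(78301))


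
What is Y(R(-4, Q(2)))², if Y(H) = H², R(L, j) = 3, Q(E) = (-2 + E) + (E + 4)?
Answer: 81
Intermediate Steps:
Q(E) = 2 + 2*E (Q(E) = (-2 + E) + (4 + E) = 2 + 2*E)
Y(R(-4, Q(2)))² = (3²)² = 9² = 81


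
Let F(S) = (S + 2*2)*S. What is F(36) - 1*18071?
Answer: -16631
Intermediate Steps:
F(S) = S*(4 + S) (F(S) = (S + 4)*S = (4 + S)*S = S*(4 + S))
F(36) - 1*18071 = 36*(4 + 36) - 1*18071 = 36*40 - 18071 = 1440 - 18071 = -16631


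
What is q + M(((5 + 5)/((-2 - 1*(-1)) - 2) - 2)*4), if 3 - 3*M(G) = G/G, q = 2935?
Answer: 8807/3 ≈ 2935.7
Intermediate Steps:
M(G) = ⅔ (M(G) = 1 - G/(3*G) = 1 - ⅓*1 = 1 - ⅓ = ⅔)
q + M(((5 + 5)/((-2 - 1*(-1)) - 2) - 2)*4) = 2935 + ⅔ = 8807/3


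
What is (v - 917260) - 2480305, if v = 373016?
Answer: -3024549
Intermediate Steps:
(v - 917260) - 2480305 = (373016 - 917260) - 2480305 = -544244 - 2480305 = -3024549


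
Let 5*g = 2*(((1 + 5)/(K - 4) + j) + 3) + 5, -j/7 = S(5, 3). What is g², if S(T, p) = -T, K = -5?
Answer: 57121/225 ≈ 253.87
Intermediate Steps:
j = 35 (j = -(-7)*5 = -7*(-5) = 35)
g = 239/15 (g = (2*(((1 + 5)/(-5 - 4) + 35) + 3) + 5)/5 = (2*((6/(-9) + 35) + 3) + 5)/5 = (2*((6*(-⅑) + 35) + 3) + 5)/5 = (2*((-⅔ + 35) + 3) + 5)/5 = (2*(103/3 + 3) + 5)/5 = (2*(112/3) + 5)/5 = (224/3 + 5)/5 = (⅕)*(239/3) = 239/15 ≈ 15.933)
g² = (239/15)² = 57121/225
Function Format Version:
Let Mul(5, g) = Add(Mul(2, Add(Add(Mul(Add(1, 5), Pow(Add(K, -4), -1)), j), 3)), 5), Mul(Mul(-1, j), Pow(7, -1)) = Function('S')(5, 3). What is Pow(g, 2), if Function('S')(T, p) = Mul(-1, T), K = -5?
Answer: Rational(57121, 225) ≈ 253.87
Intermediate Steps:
j = 35 (j = Mul(-7, Mul(-1, 5)) = Mul(-7, -5) = 35)
g = Rational(239, 15) (g = Mul(Rational(1, 5), Add(Mul(2, Add(Add(Mul(Add(1, 5), Pow(Add(-5, -4), -1)), 35), 3)), 5)) = Mul(Rational(1, 5), Add(Mul(2, Add(Add(Mul(6, Pow(-9, -1)), 35), 3)), 5)) = Mul(Rational(1, 5), Add(Mul(2, Add(Add(Mul(6, Rational(-1, 9)), 35), 3)), 5)) = Mul(Rational(1, 5), Add(Mul(2, Add(Add(Rational(-2, 3), 35), 3)), 5)) = Mul(Rational(1, 5), Add(Mul(2, Add(Rational(103, 3), 3)), 5)) = Mul(Rational(1, 5), Add(Mul(2, Rational(112, 3)), 5)) = Mul(Rational(1, 5), Add(Rational(224, 3), 5)) = Mul(Rational(1, 5), Rational(239, 3)) = Rational(239, 15) ≈ 15.933)
Pow(g, 2) = Pow(Rational(239, 15), 2) = Rational(57121, 225)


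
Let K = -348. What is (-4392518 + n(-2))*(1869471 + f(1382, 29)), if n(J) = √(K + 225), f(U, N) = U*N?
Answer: -8387728354382 + 1909549*I*√123 ≈ -8.3877e+12 + 2.1178e+7*I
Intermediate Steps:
f(U, N) = N*U
n(J) = I*√123 (n(J) = √(-348 + 225) = √(-123) = I*√123)
(-4392518 + n(-2))*(1869471 + f(1382, 29)) = (-4392518 + I*√123)*(1869471 + 29*1382) = (-4392518 + I*√123)*(1869471 + 40078) = (-4392518 + I*√123)*1909549 = -8387728354382 + 1909549*I*√123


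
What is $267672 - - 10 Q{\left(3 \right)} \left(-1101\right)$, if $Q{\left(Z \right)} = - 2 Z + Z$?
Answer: $300702$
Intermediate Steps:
$Q{\left(Z \right)} = - Z$
$267672 - - 10 Q{\left(3 \right)} \left(-1101\right) = 267672 - - 10 \left(-1\right) 3 \left(-1101\right) = 267672 - - 10 \left(\left(-3\right) \left(-1101\right)\right) = 267672 - \left(-10\right) 3303 = 267672 - -33030 = 267672 + 33030 = 300702$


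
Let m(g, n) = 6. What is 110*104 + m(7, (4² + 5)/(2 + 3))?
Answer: 11446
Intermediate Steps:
110*104 + m(7, (4² + 5)/(2 + 3)) = 110*104 + 6 = 11440 + 6 = 11446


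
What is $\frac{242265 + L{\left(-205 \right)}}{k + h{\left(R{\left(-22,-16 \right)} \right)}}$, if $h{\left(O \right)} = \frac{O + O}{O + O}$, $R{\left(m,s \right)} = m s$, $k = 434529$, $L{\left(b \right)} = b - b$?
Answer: $\frac{48453}{86906} \approx 0.55753$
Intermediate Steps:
$L{\left(b \right)} = 0$
$h{\left(O \right)} = 1$ ($h{\left(O \right)} = \frac{2 O}{2 O} = 2 O \frac{1}{2 O} = 1$)
$\frac{242265 + L{\left(-205 \right)}}{k + h{\left(R{\left(-22,-16 \right)} \right)}} = \frac{242265 + 0}{434529 + 1} = \frac{242265}{434530} = 242265 \cdot \frac{1}{434530} = \frac{48453}{86906}$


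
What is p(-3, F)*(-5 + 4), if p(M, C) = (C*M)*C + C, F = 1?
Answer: 2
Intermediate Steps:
p(M, C) = C + M*C² (p(M, C) = M*C² + C = C + M*C²)
p(-3, F)*(-5 + 4) = (1*(1 + 1*(-3)))*(-5 + 4) = (1*(1 - 3))*(-1) = (1*(-2))*(-1) = -2*(-1) = 2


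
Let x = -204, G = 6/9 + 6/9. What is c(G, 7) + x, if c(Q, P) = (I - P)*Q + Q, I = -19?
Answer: -712/3 ≈ -237.33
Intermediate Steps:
G = 4/3 (G = 6*(⅑) + 6*(⅑) = ⅔ + ⅔ = 4/3 ≈ 1.3333)
c(Q, P) = Q + Q*(-19 - P) (c(Q, P) = (-19 - P)*Q + Q = Q*(-19 - P) + Q = Q + Q*(-19 - P))
c(G, 7) + x = -1*4/3*(18 + 7) - 204 = -1*4/3*25 - 204 = -100/3 - 204 = -712/3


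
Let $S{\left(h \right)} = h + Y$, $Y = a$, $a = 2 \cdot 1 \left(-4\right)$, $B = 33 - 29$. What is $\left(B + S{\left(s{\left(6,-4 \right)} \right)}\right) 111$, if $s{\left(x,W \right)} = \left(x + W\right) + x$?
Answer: $444$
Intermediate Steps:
$B = 4$ ($B = 33 - 29 = 4$)
$a = -8$ ($a = 2 \left(-4\right) = -8$)
$s{\left(x,W \right)} = W + 2 x$ ($s{\left(x,W \right)} = \left(W + x\right) + x = W + 2 x$)
$Y = -8$
$S{\left(h \right)} = -8 + h$ ($S{\left(h \right)} = h - 8 = -8 + h$)
$\left(B + S{\left(s{\left(6,-4 \right)} \right)}\right) 111 = \left(4 + \left(-8 + \left(-4 + 2 \cdot 6\right)\right)\right) 111 = \left(4 + \left(-8 + \left(-4 + 12\right)\right)\right) 111 = \left(4 + \left(-8 + 8\right)\right) 111 = \left(4 + 0\right) 111 = 4 \cdot 111 = 444$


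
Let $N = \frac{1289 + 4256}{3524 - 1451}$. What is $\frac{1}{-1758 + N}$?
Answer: $- \frac{2073}{3638789} \approx -0.00056969$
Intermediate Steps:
$N = \frac{5545}{2073} \approx 2.6749$
$\frac{1}{-1758 + N} = \frac{1}{-1758 + \frac{5545}{2073}} = \frac{1}{- \frac{3638789}{2073}} = - \frac{2073}{3638789}$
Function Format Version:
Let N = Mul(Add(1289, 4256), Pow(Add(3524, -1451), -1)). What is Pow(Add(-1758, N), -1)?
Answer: Rational(-2073, 3638789) ≈ -0.00056969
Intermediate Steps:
N = Rational(5545, 2073) (N = Mul(5545, Pow(2073, -1)) = Mul(5545, Rational(1, 2073)) = Rational(5545, 2073) ≈ 2.6749)
Pow(Add(-1758, N), -1) = Pow(Add(-1758, Rational(5545, 2073)), -1) = Pow(Rational(-3638789, 2073), -1) = Rational(-2073, 3638789)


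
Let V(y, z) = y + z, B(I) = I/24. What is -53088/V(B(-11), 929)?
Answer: -1274112/22285 ≈ -57.174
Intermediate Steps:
B(I) = I/24 (B(I) = I*(1/24) = I/24)
-53088/V(B(-11), 929) = -53088/((1/24)*(-11) + 929) = -53088/(-11/24 + 929) = -53088/22285/24 = -53088*24/22285 = -1274112/22285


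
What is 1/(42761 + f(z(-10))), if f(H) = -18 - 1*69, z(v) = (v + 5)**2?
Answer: 1/42674 ≈ 2.3433e-5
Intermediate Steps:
z(v) = (5 + v)**2
f(H) = -87 (f(H) = -18 - 69 = -87)
1/(42761 + f(z(-10))) = 1/(42761 - 87) = 1/42674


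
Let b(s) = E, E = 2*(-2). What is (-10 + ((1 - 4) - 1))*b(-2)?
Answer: 56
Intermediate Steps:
E = -4
b(s) = -4
(-10 + ((1 - 4) - 1))*b(-2) = (-10 + ((1 - 4) - 1))*(-4) = (-10 + (-3 - 1))*(-4) = (-10 - 4)*(-4) = -14*(-4) = 56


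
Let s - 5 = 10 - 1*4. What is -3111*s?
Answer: -34221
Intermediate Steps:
s = 11 (s = 5 + (10 - 1*4) = 5 + (10 - 4) = 5 + 6 = 11)
-3111*s = -3111*11 = -34221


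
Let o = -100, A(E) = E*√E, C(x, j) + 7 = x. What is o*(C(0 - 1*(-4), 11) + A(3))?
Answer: 300 - 300*√3 ≈ -219.62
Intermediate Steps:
C(x, j) = -7 + x
A(E) = E^(3/2)
o*(C(0 - 1*(-4), 11) + A(3)) = -100*((-7 + (0 - 1*(-4))) + 3^(3/2)) = -100*((-7 + (0 + 4)) + 3*√3) = -100*((-7 + 4) + 3*√3) = -100*(-3 + 3*√3) = 300 - 300*√3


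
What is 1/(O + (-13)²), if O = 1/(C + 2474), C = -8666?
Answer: 6192/1046447 ≈ 0.0059172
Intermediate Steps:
O = -1/6192 (O = 1/(-8666 + 2474) = 1/(-6192) = -1/6192 ≈ -0.00016150)
1/(O + (-13)²) = 1/(-1/6192 + (-13)²) = 1/(-1/6192 + 169) = 1/(1046447/6192) = 6192/1046447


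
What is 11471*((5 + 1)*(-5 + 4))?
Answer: -68826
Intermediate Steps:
11471*((5 + 1)*(-5 + 4)) = 11471*(6*(-1)) = 11471*(-6) = -68826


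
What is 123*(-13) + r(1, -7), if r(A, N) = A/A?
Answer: -1598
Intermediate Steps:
r(A, N) = 1
123*(-13) + r(1, -7) = 123*(-13) + 1 = -1599 + 1 = -1598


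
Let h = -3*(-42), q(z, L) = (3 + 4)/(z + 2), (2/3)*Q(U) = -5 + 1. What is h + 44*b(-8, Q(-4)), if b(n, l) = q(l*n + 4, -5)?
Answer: 3556/27 ≈ 131.70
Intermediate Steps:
Q(U) = -6 (Q(U) = 3*(-5 + 1)/2 = (3/2)*(-4) = -6)
q(z, L) = 7/(2 + z)
b(n, l) = 7/(6 + l*n) (b(n, l) = 7/(2 + (l*n + 4)) = 7/(2 + (4 + l*n)) = 7/(6 + l*n))
h = 126
h + 44*b(-8, Q(-4)) = 126 + 44*(7/(6 - 6*(-8))) = 126 + 44*(7/(6 + 48)) = 126 + 44*(7/54) = 126 + 154/27 = 3556/27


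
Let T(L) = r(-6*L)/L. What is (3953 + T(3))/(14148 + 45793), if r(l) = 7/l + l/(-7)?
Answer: 1494509/22657698 ≈ 0.065960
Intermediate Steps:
r(l) = 7/l - l/7 (r(l) = 7/l + l*(-⅐) = 7/l - l/7)
T(L) = (-7/(6*L) + 6*L/7)/L (T(L) = (7/((-6*L)) - (-6)*L/7)/L = (7*(-1/(6*L)) + 6*L/7)/L = (-7/(6*L) + 6*L/7)/L)
(3953 + T(3))/(14148 + 45793) = (3953 + (6/7 - 7/6/3²))/(14148 + 45793) = (3953 + (6/7 - 7/6*⅑))/59941 = (3953 + (6/7 - 7/54))*(1/59941) = (3953 + 275/378)*(1/59941) = (1494509/378)*(1/59941) = 1494509/22657698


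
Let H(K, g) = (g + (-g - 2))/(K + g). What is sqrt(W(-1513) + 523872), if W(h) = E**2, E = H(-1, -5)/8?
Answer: sqrt(301750273)/24 ≈ 723.79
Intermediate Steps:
H(K, g) = -2/(K + g) (H(K, g) = (g + (-2 - g))/(K + g) = -2/(K + g))
E = 1/24 (E = -2/(-1 - 5)/8 = -2/(-6)*(1/8) = -2*(-1/6)*(1/8) = (1/3)*(1/8) = 1/24 ≈ 0.041667)
W(h) = 1/576 (W(h) = (1/24)**2 = 1/576)
sqrt(W(-1513) + 523872) = sqrt(1/576 + 523872) = sqrt(301750273/576) = sqrt(301750273)/24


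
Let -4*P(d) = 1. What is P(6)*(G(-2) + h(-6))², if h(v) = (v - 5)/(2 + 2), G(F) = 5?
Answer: -81/64 ≈ -1.2656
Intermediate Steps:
P(d) = -¼ (P(d) = -¼*1 = -¼)
h(v) = -5/4 + v/4 (h(v) = (-5 + v)/4 = (-5 + v)*(¼) = -5/4 + v/4)
P(6)*(G(-2) + h(-6))² = -(5 + (-5/4 + (¼)*(-6)))²/4 = -(5 + (-5/4 - 3/2))²/4 = -(5 - 11/4)²/4 = -(9/4)²/4 = -¼*81/16 = -81/64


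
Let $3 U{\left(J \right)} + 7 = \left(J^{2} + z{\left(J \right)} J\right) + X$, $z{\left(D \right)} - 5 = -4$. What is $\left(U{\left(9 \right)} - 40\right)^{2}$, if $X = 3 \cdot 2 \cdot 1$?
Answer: $\frac{961}{9} \approx 106.78$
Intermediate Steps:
$z{\left(D \right)} = 1$ ($z{\left(D \right)} = 5 - 4 = 1$)
$X = 6$ ($X = 6 \cdot 1 = 6$)
$U{\left(J \right)} = - \frac{1}{3} + \frac{J}{3} + \frac{J^{2}}{3}$ ($U{\left(J \right)} = - \frac{7}{3} + \frac{\left(J^{2} + 1 J\right) + 6}{3} = - \frac{7}{3} + \frac{\left(J^{2} + J\right) + 6}{3} = - \frac{7}{3} + \frac{\left(J + J^{2}\right) + 6}{3} = - \frac{7}{3} + \frac{6 + J + J^{2}}{3} = - \frac{7}{3} + \left(2 + \frac{J}{3} + \frac{J^{2}}{3}\right) = - \frac{1}{3} + \frac{J}{3} + \frac{J^{2}}{3}$)
$\left(U{\left(9 \right)} - 40\right)^{2} = \left(\left(- \frac{1}{3} + \frac{1}{3} \cdot 9 + \frac{9^{2}}{3}\right) - 40\right)^{2} = \left(\left(- \frac{1}{3} + 3 + \frac{1}{3} \cdot 81\right) - 40\right)^{2} = \left(\left(- \frac{1}{3} + 3 + 27\right) - 40\right)^{2} = \left(\frac{89}{3} - 40\right)^{2} = \left(- \frac{31}{3}\right)^{2} = \frac{961}{9}$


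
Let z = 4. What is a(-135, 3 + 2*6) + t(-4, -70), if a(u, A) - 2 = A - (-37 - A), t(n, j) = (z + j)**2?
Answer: 4425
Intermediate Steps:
t(n, j) = (4 + j)**2
a(u, A) = 39 + 2*A (a(u, A) = 2 + (A - (-37 - A)) = 2 + (A + (37 + A)) = 2 + (37 + 2*A) = 39 + 2*A)
a(-135, 3 + 2*6) + t(-4, -70) = (39 + 2*(3 + 2*6)) + (4 - 70)**2 = (39 + 2*(3 + 12)) + (-66)**2 = (39 + 2*15) + 4356 = (39 + 30) + 4356 = 69 + 4356 = 4425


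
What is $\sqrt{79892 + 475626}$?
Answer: $\sqrt{555518} \approx 745.33$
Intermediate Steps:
$\sqrt{79892 + 475626} = \sqrt{555518}$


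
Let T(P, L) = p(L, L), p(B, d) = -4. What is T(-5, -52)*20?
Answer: -80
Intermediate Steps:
T(P, L) = -4
T(-5, -52)*20 = -4*20 = -80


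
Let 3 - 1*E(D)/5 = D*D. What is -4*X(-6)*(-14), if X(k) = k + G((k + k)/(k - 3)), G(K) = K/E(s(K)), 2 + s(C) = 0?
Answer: -5264/15 ≈ -350.93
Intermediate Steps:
s(C) = -2 (s(C) = -2 + 0 = -2)
E(D) = 15 - 5*D² (E(D) = 15 - 5*D*D = 15 - 5*D²)
G(K) = -K/5 (G(K) = K/(15 - 5*(-2)²) = K/(15 - 5*4) = K/(15 - 20) = K/(-5) = K*(-⅕) = -K/5)
X(k) = k - 2*k/(5*(-3 + k)) (X(k) = k - (k + k)/(5*(k - 3)) = k - 2*k/(5*(-3 + k)))
-4*X(-6)*(-14) = -4*(-6)*(-17 + 5*(-6))/(5*(-3 - 6))*(-14) = -4*(-6)*(-17 - 30)/(5*(-9))*(-14) = -4*(-6)*(-1)*(-47)/(5*9)*(-14) = -4*(-94/15)*(-14) = (376/15)*(-14) = -5264/15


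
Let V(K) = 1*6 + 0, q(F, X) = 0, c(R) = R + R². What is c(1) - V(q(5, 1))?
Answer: -4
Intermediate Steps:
V(K) = 6 (V(K) = 6 + 0 = 6)
c(1) - V(q(5, 1)) = 1*(1 + 1) - 1*6 = 1*2 - 6 = 2 - 6 = -4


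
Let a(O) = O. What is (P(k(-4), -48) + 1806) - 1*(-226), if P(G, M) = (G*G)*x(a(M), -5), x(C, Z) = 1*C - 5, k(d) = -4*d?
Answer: -11536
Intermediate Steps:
x(C, Z) = -5 + C (x(C, Z) = C - 5 = -5 + C)
P(G, M) = G²*(-5 + M) (P(G, M) = (G*G)*(-5 + M) = G²*(-5 + M))
(P(k(-4), -48) + 1806) - 1*(-226) = ((-4*(-4))²*(-5 - 48) + 1806) - 1*(-226) = (16²*(-53) + 1806) + 226 = (256*(-53) + 1806) + 226 = (-13568 + 1806) + 226 = -11762 + 226 = -11536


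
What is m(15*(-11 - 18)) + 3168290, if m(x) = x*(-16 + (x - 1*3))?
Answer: 3365780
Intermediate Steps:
m(x) = x*(-19 + x) (m(x) = x*(-16 + (x - 3)) = x*(-16 + (-3 + x)) = x*(-19 + x))
m(15*(-11 - 18)) + 3168290 = (15*(-11 - 18))*(-19 + 15*(-11 - 18)) + 3168290 = (15*(-29))*(-19 + 15*(-29)) + 3168290 = -435*(-19 - 435) + 3168290 = -435*(-454) + 3168290 = 197490 + 3168290 = 3365780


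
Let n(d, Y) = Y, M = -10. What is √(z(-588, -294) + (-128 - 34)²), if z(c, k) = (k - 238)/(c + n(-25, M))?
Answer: √2346319378/299 ≈ 162.00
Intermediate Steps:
z(c, k) = (-238 + k)/(-10 + c) (z(c, k) = (k - 238)/(c - 10) = (-238 + k)/(-10 + c))
√(z(-588, -294) + (-128 - 34)²) = √((-238 - 294)/(-10 - 588) + (-128 - 34)²) = √(-532/(-598) + (-162)²) = √(-1/598*(-532) + 26244) = √(266/299 + 26244) = √(7847222/299) = √2346319378/299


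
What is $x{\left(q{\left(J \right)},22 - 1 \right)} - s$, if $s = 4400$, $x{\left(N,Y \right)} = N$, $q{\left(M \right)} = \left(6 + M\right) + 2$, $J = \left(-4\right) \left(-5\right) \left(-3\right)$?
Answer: $-4452$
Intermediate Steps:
$J = -60$ ($J = 20 \left(-3\right) = -60$)
$q{\left(M \right)} = 8 + M$
$x{\left(q{\left(J \right)},22 - 1 \right)} - s = \left(8 - 60\right) - 4400 = -52 - 4400 = -4452$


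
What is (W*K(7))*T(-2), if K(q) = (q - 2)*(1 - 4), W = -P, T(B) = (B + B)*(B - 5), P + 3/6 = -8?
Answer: -3570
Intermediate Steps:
P = -17/2 (P = -½ - 8 = -17/2 ≈ -8.5000)
T(B) = 2*B*(-5 + B) (T(B) = (2*B)*(-5 + B) = 2*B*(-5 + B))
W = 17/2 (W = -1*(-17/2) = 17/2 ≈ 8.5000)
K(q) = 6 - 3*q (K(q) = (-2 + q)*(-3) = 6 - 3*q)
(W*K(7))*T(-2) = (17*(6 - 3*7)/2)*(2*(-2)*(-5 - 2)) = (17*(6 - 21)/2)*(2*(-2)*(-7)) = ((17/2)*(-15))*28 = -255/2*28 = -3570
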